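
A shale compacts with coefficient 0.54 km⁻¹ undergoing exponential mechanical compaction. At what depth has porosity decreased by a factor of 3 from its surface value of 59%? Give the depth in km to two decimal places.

2.03 km

φ/φ₀ = 1/3 ⇒ exp(−c·d) = 1/3 ⇒ d = ln(3) / c
d = 1.0986 / 0.54 = 2.034 km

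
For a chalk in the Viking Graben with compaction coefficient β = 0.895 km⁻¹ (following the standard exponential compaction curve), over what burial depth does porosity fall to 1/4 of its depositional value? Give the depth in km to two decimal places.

1.55 km

n/n₀ = 1/4 ⇒ exp(−β·z) = 1/4 ⇒ z = ln(4) / β
z = 1.3863 / 0.895 = 1.549 km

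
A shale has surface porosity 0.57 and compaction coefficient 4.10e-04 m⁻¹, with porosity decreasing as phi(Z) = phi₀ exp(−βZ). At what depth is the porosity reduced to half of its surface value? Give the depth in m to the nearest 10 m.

1690 m

Working in km (1 km = 1000 m; β in km⁻¹ = β in m⁻¹ × 1000):
phi/phi₀ = 1/2 ⇒ exp(−β·Z) = 1/2 ⇒ Z = ln(2) / β
Z = 0.6931 / 0.41 = 1.691 km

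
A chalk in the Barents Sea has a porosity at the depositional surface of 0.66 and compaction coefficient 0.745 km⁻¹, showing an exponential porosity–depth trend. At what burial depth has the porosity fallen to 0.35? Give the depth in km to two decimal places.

Invert Athy's law: d = ln(phi₀/phi) / k
d = ln(0.66/0.35) / 0.745 = ln(1.886) / 0.745 = 0.6343 / 0.745 = 0.851 km

0.85 km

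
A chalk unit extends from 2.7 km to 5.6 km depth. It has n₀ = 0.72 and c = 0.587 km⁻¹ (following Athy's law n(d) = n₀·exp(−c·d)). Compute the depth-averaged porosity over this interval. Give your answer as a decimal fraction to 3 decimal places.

0.071

⟨n⟩ = (1/(d₂−d₁)) ∫ n₀ e^(−cd) dd = n₀·(e^(−c·d₁) − e^(−c·d₂)) / (c·(d₂−d₁))
e^(−0.587×2.7) = 0.2050; e^(−0.587×5.6) = 0.0374
⟨n⟩ = 0.72 × (0.2050 − 0.0374) / (0.587 × 2.9) = 0.72 × 0.0985 = 0.0709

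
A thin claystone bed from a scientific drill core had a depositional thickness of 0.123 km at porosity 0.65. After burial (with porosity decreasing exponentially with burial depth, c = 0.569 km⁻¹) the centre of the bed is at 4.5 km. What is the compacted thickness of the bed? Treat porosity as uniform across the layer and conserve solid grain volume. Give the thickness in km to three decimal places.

Porosity at 4.5 km: φ = 0.65·exp(−0.569×4.5) = 0.0502
Solid-volume conservation: h(1−φ) = h₀(1−φ₀) ⇒ h = h₀·(1−φ₀)/(1−φ)
h = 0.123 × (1 − 0.65)/(1 − 0.0502) = 0.123 × 0.3685 = 0.0453 km

0.045 km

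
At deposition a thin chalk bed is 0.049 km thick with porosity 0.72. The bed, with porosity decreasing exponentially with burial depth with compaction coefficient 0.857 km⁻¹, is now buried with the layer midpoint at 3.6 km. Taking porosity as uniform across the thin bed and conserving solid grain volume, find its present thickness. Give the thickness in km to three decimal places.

Porosity at 3.6 km: phi = 0.72·exp(−0.857×3.6) = 0.0329
Solid-volume conservation: h(1−phi) = h₀(1−phi₀) ⇒ h = h₀·(1−phi₀)/(1−phi)
h = 0.049 × (1 − 0.72)/(1 − 0.0329) = 0.049 × 0.2895 = 0.0142 km

0.014 km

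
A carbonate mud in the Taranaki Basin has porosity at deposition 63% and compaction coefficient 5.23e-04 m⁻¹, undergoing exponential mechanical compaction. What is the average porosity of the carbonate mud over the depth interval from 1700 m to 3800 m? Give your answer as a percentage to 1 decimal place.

15.7%

Working in km (1 km = 1000 m; k in km⁻¹ = k in m⁻¹ × 1000):
⟨n⟩ = (1/(d₂−d₁)) ∫ n₀ e^(−kd) dd = n₀·(e^(−k·d₁) − e^(−k·d₂)) / (k·(d₂−d₁))
e^(−0.523×1.7) = 0.4110; e^(−0.523×3.8) = 0.1371
⟨n⟩ = 0.63 × (0.4110 − 0.1371) / (0.523 × 2.1) = 0.63 × 0.2495 = 0.1572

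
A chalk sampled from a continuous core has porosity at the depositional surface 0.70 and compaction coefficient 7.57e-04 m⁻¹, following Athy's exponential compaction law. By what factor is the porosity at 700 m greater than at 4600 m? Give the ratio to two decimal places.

Working in km (1 km = 1000 m; k in km⁻¹ = k in m⁻¹ × 1000):
n(Z₁)/n(Z₂) = e^(−k·Z₁)/e^(−k·Z₂) = e^{k(Z₂−Z₁)}
= exp(0.757 × 3.9) = exp(2.952) = 19.1499

19.15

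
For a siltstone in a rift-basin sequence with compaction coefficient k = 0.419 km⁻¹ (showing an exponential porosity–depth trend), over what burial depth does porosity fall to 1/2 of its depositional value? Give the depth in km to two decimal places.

φ/φ₀ = 1/2 ⇒ exp(−k·z) = 1/2 ⇒ z = ln(2) / k
z = 0.6931 / 0.419 = 1.654 km

1.65 km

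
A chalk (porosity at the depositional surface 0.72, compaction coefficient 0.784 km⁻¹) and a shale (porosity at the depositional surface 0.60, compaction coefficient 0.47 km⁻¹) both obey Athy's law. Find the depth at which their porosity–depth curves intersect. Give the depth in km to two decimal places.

0.58 km

Set φ₀ₐ e^(−βₐd) = φ₀ᵦ e^(−βᵦd) ⇒ ln(φ₀ₐ/φ₀ᵦ) = (βₐ − βᵦ)·d
d = ln(0.72/0.6) / (0.784 − 0.47) = 0.1823 / 0.314 = 0.581 km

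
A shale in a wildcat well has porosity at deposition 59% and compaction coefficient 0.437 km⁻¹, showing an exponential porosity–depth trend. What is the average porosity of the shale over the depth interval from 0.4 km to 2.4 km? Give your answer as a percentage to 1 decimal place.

33.0%

⟨phi⟩ = (1/(z₂−z₁)) ∫ phi₀ e^(−βz) dz = phi₀·(e^(−β·z₁) − e^(−β·z₂)) / (β·(z₂−z₁))
e^(−0.437×0.4) = 0.8396; e^(−0.437×2.4) = 0.3504
⟨phi⟩ = 0.59 × (0.8396 − 0.3504) / (0.437 × 2) = 0.59 × 0.5598 = 0.3303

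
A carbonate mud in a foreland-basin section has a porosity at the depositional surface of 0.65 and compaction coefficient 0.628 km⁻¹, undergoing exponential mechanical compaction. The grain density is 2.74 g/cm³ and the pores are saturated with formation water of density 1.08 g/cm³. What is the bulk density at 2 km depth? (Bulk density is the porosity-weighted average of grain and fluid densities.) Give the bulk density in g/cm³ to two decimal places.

Porosity at depth: φ = 0.65·exp(−0.628×2) = 0.65×0.2848 = 0.1851
Bulk density: ρ_b = (1−φ)ρ_g + φ·ρ_f = 0.8149×2.74 + 0.1851×1.08
       = 2.233 + 0.200 = 2.433 g/cm³

2.43 g/cm³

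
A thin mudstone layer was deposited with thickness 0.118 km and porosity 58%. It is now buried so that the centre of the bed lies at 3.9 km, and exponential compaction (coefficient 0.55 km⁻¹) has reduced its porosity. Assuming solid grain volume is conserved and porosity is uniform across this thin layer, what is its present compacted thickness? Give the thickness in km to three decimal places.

Porosity at 3.9 km: φ = 0.58·exp(−0.55×3.9) = 0.0679
Solid-volume conservation: h(1−φ) = h₀(1−φ₀) ⇒ h = h₀·(1−φ₀)/(1−φ)
h = 0.118 × (1 − 0.58)/(1 − 0.0679) = 0.118 × 0.4506 = 0.0532 km

0.053 km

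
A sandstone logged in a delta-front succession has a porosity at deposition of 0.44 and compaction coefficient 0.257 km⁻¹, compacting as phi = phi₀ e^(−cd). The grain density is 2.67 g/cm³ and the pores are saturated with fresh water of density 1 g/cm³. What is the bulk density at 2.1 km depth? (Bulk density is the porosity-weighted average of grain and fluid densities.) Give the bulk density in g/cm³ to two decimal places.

2.24 g/cm³

Porosity at depth: phi = 0.44·exp(−0.257×2.1) = 0.44×0.5829 = 0.2565
Bulk density: ρ_b = (1−phi)ρ_g + phi·ρ_f = 0.7435×2.67 + 0.2565×1
       = 1.985 + 0.256 = 2.242 g/cm³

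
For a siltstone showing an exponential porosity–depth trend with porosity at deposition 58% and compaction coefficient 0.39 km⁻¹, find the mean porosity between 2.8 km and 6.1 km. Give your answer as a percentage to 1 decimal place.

10.9%

⟨n⟩ = (1/(d₂−d₁)) ∫ n₀ e^(−kd) dd = n₀·(e^(−k·d₁) − e^(−k·d₂)) / (k·(d₂−d₁))
e^(−0.39×2.8) = 0.3355; e^(−0.39×6.1) = 0.0926
⟨n⟩ = 0.58 × (0.3355 − 0.0926) / (0.39 × 3.3) = 0.58 × 0.1887 = 0.1095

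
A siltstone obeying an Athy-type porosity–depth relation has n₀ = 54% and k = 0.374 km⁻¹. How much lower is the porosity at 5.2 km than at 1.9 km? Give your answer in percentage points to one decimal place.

18.8 percentage points

n(1.9) = 0.54·e^(−0.374×1.9) = 0.2653
n(5.2) = 0.54·e^(−0.374×5.2) = 0.0772
Δn = 0.2653 − 0.0772 = 0.1881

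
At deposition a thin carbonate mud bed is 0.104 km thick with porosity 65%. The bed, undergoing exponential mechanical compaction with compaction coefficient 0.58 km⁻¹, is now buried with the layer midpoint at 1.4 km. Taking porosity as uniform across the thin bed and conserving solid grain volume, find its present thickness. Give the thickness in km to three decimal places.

0.051 km

Porosity at 1.4 km: n = 0.65·exp(−0.58×1.4) = 0.2886
Solid-volume conservation: h(1−n) = h₀(1−n₀) ⇒ h = h₀·(1−n₀)/(1−n)
h = 0.104 × (1 − 0.65)/(1 − 0.2886) = 0.104 × 0.4920 = 0.0512 km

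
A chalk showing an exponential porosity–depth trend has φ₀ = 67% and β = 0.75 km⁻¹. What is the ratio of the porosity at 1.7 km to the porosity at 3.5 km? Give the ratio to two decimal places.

φ(Z₁)/φ(Z₂) = e^(−β·Z₁)/e^(−β·Z₂) = e^{β(Z₂−Z₁)}
= exp(0.75 × 1.8) = exp(1.35) = 3.8574

3.86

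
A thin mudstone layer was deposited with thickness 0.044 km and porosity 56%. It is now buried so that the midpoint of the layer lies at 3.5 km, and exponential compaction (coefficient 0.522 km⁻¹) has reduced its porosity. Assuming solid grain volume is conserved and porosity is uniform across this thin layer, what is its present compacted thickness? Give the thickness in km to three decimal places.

0.021 km

Porosity at 3.5 km: n = 0.56·exp(−0.522×3.5) = 0.0901
Solid-volume conservation: h(1−n) = h₀(1−n₀) ⇒ h = h₀·(1−n₀)/(1−n)
h = 0.044 × (1 − 0.56)/(1 − 0.0901) = 0.044 × 0.4836 = 0.0213 km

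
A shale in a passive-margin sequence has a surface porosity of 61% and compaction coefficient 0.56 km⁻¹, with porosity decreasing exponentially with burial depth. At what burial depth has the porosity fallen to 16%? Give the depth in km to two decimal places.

Invert Athy's law: d = ln(φ₀/φ) / β
d = ln(0.61/0.16) / 0.56 = ln(3.812) / 0.56 = 1.3383 / 0.56 = 2.390 km

2.39 km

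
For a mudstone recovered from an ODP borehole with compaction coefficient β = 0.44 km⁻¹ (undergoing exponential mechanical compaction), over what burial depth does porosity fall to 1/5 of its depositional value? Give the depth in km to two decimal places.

φ/φ₀ = 1/5 ⇒ exp(−β·Z) = 1/5 ⇒ Z = ln(5) / β
Z = 1.6094 / 0.44 = 3.658 km

3.66 km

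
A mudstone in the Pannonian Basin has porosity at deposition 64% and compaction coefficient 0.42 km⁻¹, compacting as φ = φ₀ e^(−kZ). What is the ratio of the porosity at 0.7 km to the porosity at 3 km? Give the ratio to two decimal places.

2.63

φ(Z₁)/φ(Z₂) = e^(−k·Z₁)/e^(−k·Z₂) = e^{k(Z₂−Z₁)}
= exp(0.42 × 2.3) = exp(0.966) = 2.6274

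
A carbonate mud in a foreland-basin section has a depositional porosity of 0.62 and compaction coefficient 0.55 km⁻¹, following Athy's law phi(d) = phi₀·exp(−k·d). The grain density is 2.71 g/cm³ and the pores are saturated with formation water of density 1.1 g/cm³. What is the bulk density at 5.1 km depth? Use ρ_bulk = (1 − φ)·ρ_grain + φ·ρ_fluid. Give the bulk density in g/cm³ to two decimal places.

Porosity at depth: phi = 0.62·exp(−0.55×5.1) = 0.62×0.0605 = 0.0375
Bulk density: ρ_b = (1−phi)ρ_g + phi·ρ_f = 0.9625×2.71 + 0.0375×1.1
       = 2.608 + 0.041 = 2.650 g/cm³

2.65 g/cm³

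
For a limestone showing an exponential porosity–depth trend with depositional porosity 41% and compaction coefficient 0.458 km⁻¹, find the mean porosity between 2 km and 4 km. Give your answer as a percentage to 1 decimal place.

10.7%

⟨φ⟩ = (1/(d₂−d₁)) ∫ φ₀ e^(−βd) dd = φ₀·(e^(−β·d₁) − e^(−β·d₂)) / (β·(d₂−d₁))
e^(−0.458×2) = 0.4001; e^(−0.458×4) = 0.1601
⟨φ⟩ = 0.41 × (0.4001 − 0.1601) / (0.458 × 2) = 0.41 × 0.2620 = 0.1074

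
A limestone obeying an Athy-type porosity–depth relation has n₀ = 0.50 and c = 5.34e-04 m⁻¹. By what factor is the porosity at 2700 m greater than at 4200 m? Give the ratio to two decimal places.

2.23

Working in km (1 km = 1000 m; c in km⁻¹ = c in m⁻¹ × 1000):
n(Z₁)/n(Z₂) = e^(−c·Z₁)/e^(−c·Z₂) = e^{c(Z₂−Z₁)}
= exp(0.534 × 1.5) = exp(0.801) = 2.2278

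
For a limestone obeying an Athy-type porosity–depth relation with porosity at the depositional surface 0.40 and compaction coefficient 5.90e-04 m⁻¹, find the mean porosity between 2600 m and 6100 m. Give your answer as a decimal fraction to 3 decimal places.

0.036

Working in km (1 km = 1000 m; β in km⁻¹ = β in m⁻¹ × 1000):
⟨phi⟩ = (1/(Z₂−Z₁)) ∫ phi₀ e^(−βZ) dZ = phi₀·(e^(−β·Z₁) − e^(−β·Z₂)) / (β·(Z₂−Z₁))
e^(−0.59×2.6) = 0.2157; e^(−0.59×6.1) = 0.0274
⟨phi⟩ = 0.4 × (0.2157 − 0.0274) / (0.59 × 3.5) = 0.4 × 0.0912 = 0.0365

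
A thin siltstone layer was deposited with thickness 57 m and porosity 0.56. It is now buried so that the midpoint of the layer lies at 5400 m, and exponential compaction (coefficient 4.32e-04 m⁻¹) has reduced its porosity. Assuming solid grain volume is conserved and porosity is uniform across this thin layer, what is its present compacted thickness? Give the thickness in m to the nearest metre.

27 m

Working in km (1 km = 1000 m; β in km⁻¹ = β in m⁻¹ × 1000):
Porosity at 5.4 km: n = 0.56·exp(−0.432×5.4) = 0.0543
Solid-volume conservation: h(1−n) = h₀(1−n₀) ⇒ h = h₀·(1−n₀)/(1−n)
h = 0.057 × (1 − 0.56)/(1 − 0.0543) = 0.057 × 0.4653 = 0.0265 km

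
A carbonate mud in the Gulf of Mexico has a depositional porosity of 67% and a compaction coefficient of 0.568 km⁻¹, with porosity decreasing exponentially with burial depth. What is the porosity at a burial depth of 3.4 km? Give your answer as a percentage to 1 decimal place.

phi = phi₀·exp(−β·Z) = 0.67 × exp(−0.568 × 3.4) = 0.67 × exp(−1.931)
  = 0.67 × 0.1450 = 0.0971

9.7%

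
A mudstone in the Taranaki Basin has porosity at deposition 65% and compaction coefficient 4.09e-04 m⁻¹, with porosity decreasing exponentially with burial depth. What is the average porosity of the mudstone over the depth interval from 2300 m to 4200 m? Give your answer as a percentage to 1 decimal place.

Working in km (1 km = 1000 m; k in km⁻¹ = k in m⁻¹ × 1000):
⟨n⟩ = (1/(Z₂−Z₁)) ∫ n₀ e^(−kZ) dZ = n₀·(e^(−k·Z₁) − e^(−k·Z₂)) / (k·(Z₂−Z₁))
e^(−0.409×2.3) = 0.3904; e^(−0.409×4.2) = 0.1795
⟨n⟩ = 0.65 × (0.3904 − 0.1795) / (0.409 × 1.9) = 0.65 × 0.2714 = 0.1764

17.6%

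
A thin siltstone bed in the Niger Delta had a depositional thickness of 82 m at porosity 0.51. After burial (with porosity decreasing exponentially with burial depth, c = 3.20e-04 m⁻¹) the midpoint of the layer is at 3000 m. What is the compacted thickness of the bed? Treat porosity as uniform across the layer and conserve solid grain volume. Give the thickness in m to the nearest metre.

50 m

Working in km (1 km = 1000 m; c in km⁻¹ = c in m⁻¹ × 1000):
Porosity at 3 km: phi = 0.51·exp(−0.32×3) = 0.1953
Solid-volume conservation: h(1−phi) = h₀(1−phi₀) ⇒ h = h₀·(1−phi₀)/(1−phi)
h = 0.082 × (1 − 0.51)/(1 − 0.1953) = 0.082 × 0.6089 = 0.0499 km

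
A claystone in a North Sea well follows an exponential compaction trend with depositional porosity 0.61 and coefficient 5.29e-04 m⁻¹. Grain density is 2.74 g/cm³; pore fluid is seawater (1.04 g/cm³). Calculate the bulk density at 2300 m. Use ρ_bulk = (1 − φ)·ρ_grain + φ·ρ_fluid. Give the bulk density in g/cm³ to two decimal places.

Working in km (1 km = 1000 m; c in km⁻¹ = c in m⁻¹ × 1000):
Porosity at depth: n = 0.61·exp(−0.529×2.3) = 0.61×0.2962 = 0.1807
Bulk density: ρ_b = (1−n)ρ_g + n·ρ_f = 0.8193×2.74 + 0.1807×1.04
       = 2.245 + 0.188 = 2.433 g/cm³

2.43 g/cm³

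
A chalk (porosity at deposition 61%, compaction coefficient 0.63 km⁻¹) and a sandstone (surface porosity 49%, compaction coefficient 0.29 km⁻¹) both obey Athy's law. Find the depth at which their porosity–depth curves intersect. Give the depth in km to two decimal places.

0.64 km

Set phi₀ₐ e^(−kₐd) = phi₀ᵦ e^(−kᵦd) ⇒ ln(phi₀ₐ/phi₀ᵦ) = (kₐ − kᵦ)·d
d = ln(0.61/0.49) / (0.63 − 0.29) = 0.2191 / 0.34 = 0.644 km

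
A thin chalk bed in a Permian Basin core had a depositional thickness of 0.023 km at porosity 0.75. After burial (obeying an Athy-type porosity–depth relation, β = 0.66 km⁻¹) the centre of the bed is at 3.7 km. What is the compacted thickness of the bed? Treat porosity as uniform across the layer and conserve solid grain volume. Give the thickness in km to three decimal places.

Porosity at 3.7 km: n = 0.75·exp(−0.66×3.7) = 0.0652
Solid-volume conservation: h(1−n) = h₀(1−n₀) ⇒ h = h₀·(1−n₀)/(1−n)
h = 0.023 × (1 − 0.75)/(1 − 0.0652) = 0.023 × 0.2674 = 0.0062 km

0.006 km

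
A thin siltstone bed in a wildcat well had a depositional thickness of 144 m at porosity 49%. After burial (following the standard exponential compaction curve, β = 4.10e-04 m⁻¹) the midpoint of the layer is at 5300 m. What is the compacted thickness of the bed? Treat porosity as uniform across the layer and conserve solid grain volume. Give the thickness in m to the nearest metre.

Working in km (1 km = 1000 m; β in km⁻¹ = β in m⁻¹ × 1000):
Porosity at 5.3 km: n = 0.49·exp(−0.41×5.3) = 0.0558
Solid-volume conservation: h(1−n) = h₀(1−n₀) ⇒ h = h₀·(1−n₀)/(1−n)
h = 0.144 × (1 − 0.49)/(1 − 0.0558) = 0.144 × 0.5401 = 0.0778 km

78 m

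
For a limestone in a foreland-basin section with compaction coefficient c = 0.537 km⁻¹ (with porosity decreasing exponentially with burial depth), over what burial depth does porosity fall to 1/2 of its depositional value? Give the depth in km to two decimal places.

φ/φ₀ = 1/2 ⇒ exp(−c·z) = 1/2 ⇒ z = ln(2) / c
z = 0.6931 / 0.537 = 1.291 km

1.29 km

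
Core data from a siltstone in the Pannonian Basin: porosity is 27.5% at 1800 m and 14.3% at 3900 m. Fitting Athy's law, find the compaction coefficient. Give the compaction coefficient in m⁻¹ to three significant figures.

Working in km (1 km = 1000 m; c in km⁻¹ = c in m⁻¹ × 1000):
Athy: phi(d) = phi₀ e^(−cd) ⇒ phi₁/phi₂ = e^{c(d₂−d₁)} ⇒ c = ln(phi₁/phi₂)/(d₂−d₁)
c = ln(0.275/0.143) / (3.9 − 1.8) = ln(1.923) / 2.1 = 0.6539 / 2.1 = 0.3114 km⁻¹

0.000311 m⁻¹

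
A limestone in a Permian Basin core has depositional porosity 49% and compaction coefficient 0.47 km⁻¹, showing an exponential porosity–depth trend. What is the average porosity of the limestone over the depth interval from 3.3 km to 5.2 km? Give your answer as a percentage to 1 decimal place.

⟨n⟩ = (1/(z₂−z₁)) ∫ n₀ e^(−kz) dz = n₀·(e^(−k·z₁) − e^(−k·z₂)) / (k·(z₂−z₁))
e^(−0.47×3.3) = 0.2120; e^(−0.47×5.2) = 0.0868
⟨n⟩ = 0.49 × (0.2120 − 0.0868) / (0.47 × 1.9) = 0.49 × 0.1402 = 0.0687

6.9%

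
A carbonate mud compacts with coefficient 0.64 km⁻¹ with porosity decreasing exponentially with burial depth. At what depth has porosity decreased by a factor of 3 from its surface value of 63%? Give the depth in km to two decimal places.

n/n₀ = 1/3 ⇒ exp(−β·z) = 1/3 ⇒ z = ln(3) / β
z = 1.0986 / 0.64 = 1.717 km

1.72 km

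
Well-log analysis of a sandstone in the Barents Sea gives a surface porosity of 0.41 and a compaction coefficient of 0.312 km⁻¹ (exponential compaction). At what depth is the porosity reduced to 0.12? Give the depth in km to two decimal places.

3.94 km

Invert Athy's law: Z = ln(n₀/n) / k
Z = ln(0.41/0.12) / 0.312 = ln(3.417) / 0.312 = 1.2287 / 0.312 = 3.938 km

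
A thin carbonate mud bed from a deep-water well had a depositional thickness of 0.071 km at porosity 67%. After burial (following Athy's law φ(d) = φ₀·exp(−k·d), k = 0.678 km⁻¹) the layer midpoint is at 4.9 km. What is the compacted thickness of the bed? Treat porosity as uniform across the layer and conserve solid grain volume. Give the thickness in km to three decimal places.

0.024 km

Porosity at 4.9 km: φ = 0.67·exp(−0.678×4.9) = 0.0242
Solid-volume conservation: h(1−φ) = h₀(1−φ₀) ⇒ h = h₀·(1−φ₀)/(1−φ)
h = 0.071 × (1 − 0.67)/(1 − 0.0242) = 0.071 × 0.3382 = 0.0240 km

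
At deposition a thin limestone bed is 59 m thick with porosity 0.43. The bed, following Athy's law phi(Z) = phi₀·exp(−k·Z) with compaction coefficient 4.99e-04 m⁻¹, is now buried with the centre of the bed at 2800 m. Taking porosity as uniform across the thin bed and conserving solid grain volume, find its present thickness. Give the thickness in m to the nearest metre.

Working in km (1 km = 1000 m; k in km⁻¹ = k in m⁻¹ × 1000):
Porosity at 2.8 km: phi = 0.43·exp(−0.499×2.8) = 0.1063
Solid-volume conservation: h(1−phi) = h₀(1−phi₀) ⇒ h = h₀·(1−phi₀)/(1−phi)
h = 0.059 × (1 − 0.43)/(1 − 0.1063) = 0.059 × 0.6378 = 0.0376 km

38 m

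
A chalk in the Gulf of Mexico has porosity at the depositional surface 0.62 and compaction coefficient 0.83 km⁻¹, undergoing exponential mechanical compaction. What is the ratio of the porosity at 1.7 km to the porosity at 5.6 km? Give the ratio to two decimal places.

25.46

φ(z₁)/φ(z₂) = e^(−k·z₁)/e^(−k·z₂) = e^{k(z₂−z₁)}
= exp(0.83 × 3.9) = exp(3.237) = 25.4572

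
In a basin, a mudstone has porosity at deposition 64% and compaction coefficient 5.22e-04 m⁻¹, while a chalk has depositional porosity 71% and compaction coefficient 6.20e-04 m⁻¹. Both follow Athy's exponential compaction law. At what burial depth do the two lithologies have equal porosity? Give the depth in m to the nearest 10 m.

1060 m

Working in km (1 km = 1000 m; k in km⁻¹ = k in m⁻¹ × 1000):
Set phi₀ₐ e^(−kₐz) = phi₀ᵦ e^(−kᵦz) ⇒ ln(phi₀ₐ/phi₀ᵦ) = (kₐ − kᵦ)·z
z = ln(0.64/0.71) / (0.522 − 0.62) = -0.1038 / -0.098 = 1.059 km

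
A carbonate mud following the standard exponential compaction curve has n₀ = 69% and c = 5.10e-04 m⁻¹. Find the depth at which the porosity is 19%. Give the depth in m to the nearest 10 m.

2530 m

Working in km (1 km = 1000 m; c in km⁻¹ = c in m⁻¹ × 1000):
Invert Athy's law: d = ln(n₀/n) / c
d = ln(0.69/0.19) / 0.51 = ln(3.632) / 0.51 = 1.2897 / 0.51 = 2.529 km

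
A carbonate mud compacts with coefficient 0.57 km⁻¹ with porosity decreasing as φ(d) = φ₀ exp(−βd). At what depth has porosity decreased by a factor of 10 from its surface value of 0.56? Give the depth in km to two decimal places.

4.04 km

φ/φ₀ = 1/10 ⇒ exp(−β·d) = 1/10 ⇒ d = ln(10) / β
d = 2.3026 / 0.57 = 4.040 km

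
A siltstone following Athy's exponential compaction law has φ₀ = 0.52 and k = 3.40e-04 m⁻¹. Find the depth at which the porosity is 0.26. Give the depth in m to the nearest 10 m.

2040 m

Working in km (1 km = 1000 m; k in km⁻¹ = k in m⁻¹ × 1000):
Invert Athy's law: d = ln(φ₀/φ) / k
d = ln(0.52/0.26) / 0.34 = ln(2) / 0.34 = 0.6931 / 0.34 = 2.039 km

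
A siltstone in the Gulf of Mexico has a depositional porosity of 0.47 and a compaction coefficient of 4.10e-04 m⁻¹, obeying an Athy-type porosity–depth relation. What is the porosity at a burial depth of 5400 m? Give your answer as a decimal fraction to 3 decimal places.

0.051

Working in km (1 km = 1000 m; β in km⁻¹ = β in m⁻¹ × 1000):
phi = phi₀·exp(−β·Z) = 0.47 × exp(−0.41 × 5.4) = 0.47 × exp(−2.214)
  = 0.47 × 0.1093 = 0.0514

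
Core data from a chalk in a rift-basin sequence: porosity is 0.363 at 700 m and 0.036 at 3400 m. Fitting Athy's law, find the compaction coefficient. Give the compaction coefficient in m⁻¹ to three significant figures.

Working in km (1 km = 1000 m; k in km⁻¹ = k in m⁻¹ × 1000):
Athy: phi(d) = phi₀ e^(−kd) ⇒ phi₁/phi₂ = e^{k(d₂−d₁)} ⇒ k = ln(phi₁/phi₂)/(d₂−d₁)
k = ln(0.363/0.036) / (3.4 − 0.7) = ln(10.08) / 2.7 = 2.3109 / 2.7 = 0.8559 km⁻¹

0.000856 m⁻¹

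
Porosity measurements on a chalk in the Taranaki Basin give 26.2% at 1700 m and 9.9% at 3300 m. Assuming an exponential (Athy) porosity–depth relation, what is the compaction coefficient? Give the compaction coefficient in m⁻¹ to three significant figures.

0.000608 m⁻¹

Working in km (1 km = 1000 m; β in km⁻¹ = β in m⁻¹ × 1000):
Athy: phi(z) = phi₀ e^(−βz) ⇒ phi₁/phi₂ = e^{β(z₂−z₁)} ⇒ β = ln(phi₁/phi₂)/(z₂−z₁)
β = ln(0.262/0.099) / (3.3 − 1.7) = ln(2.646) / 1.6 = 0.9732 / 1.6 = 0.6083 km⁻¹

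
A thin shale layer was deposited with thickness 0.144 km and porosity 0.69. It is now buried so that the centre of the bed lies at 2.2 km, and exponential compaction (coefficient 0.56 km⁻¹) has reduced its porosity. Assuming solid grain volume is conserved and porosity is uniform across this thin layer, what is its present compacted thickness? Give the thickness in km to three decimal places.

0.056 km

Porosity at 2.2 km: φ = 0.69·exp(−0.56×2.2) = 0.2013
Solid-volume conservation: h(1−φ) = h₀(1−φ₀) ⇒ h = h₀·(1−φ₀)/(1−φ)
h = 0.144 × (1 − 0.69)/(1 − 0.2013) = 0.144 × 0.3881 = 0.0559 km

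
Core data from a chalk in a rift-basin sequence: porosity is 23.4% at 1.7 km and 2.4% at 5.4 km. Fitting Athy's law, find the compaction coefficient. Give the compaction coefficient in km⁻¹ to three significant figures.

Athy: n(d) = n₀ e^(−kd) ⇒ n₁/n₂ = e^{k(d₂−d₁)} ⇒ k = ln(n₁/n₂)/(d₂−d₁)
k = ln(0.234/0.024) / (5.4 − 1.7) = ln(9.75) / 3.7 = 2.2773 / 3.7 = 0.6155 km⁻¹

0.615 km⁻¹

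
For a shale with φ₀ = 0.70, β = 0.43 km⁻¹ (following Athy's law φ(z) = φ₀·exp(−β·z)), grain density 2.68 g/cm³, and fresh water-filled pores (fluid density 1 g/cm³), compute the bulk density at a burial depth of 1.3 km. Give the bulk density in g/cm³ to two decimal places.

2.01 g/cm³

Porosity at depth: φ = 0.7·exp(−0.43×1.3) = 0.7×0.5718 = 0.4002
Bulk density: ρ_b = (1−φ)ρ_g + φ·ρ_f = 0.5998×2.68 + 0.4002×1
       = 1.607 + 0.400 = 2.008 g/cm³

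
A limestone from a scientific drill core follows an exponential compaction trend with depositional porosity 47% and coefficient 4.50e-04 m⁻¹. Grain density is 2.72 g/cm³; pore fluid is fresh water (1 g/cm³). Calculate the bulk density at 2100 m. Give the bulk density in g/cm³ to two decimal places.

Working in km (1 km = 1000 m; c in km⁻¹ = c in m⁻¹ × 1000):
Porosity at depth: phi = 0.47·exp(−0.45×2.1) = 0.47×0.3887 = 0.1827
Bulk density: ρ_b = (1−phi)ρ_g + phi·ρ_f = 0.8173×2.72 + 0.1827×1
       = 2.223 + 0.183 = 2.406 g/cm³

2.41 g/cm³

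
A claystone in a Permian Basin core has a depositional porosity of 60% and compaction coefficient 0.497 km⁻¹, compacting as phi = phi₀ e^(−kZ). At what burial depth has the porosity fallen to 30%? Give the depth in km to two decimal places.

Invert Athy's law: Z = ln(phi₀/phi) / k
Z = ln(0.6/0.3) / 0.497 = ln(2) / 0.497 = 0.6931 / 0.497 = 1.395 km

1.39 km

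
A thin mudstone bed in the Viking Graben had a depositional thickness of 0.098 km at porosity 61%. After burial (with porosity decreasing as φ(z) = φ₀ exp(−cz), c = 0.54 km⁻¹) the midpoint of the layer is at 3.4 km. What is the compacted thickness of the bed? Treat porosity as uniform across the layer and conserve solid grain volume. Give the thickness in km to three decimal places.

Porosity at 3.4 km: φ = 0.61·exp(−0.54×3.4) = 0.0973
Solid-volume conservation: h(1−φ) = h₀(1−φ₀) ⇒ h = h₀·(1−φ₀)/(1−φ)
h = 0.098 × (1 − 0.61)/(1 − 0.0973) = 0.098 × 0.4320 = 0.0423 km

0.042 km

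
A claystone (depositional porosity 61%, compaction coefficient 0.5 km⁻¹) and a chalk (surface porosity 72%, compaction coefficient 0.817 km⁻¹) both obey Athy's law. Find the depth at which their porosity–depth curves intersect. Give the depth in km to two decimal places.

0.52 km

Set φ₀ₐ e^(−cₐz) = φ₀ᵦ e^(−cᵦz) ⇒ ln(φ₀ₐ/φ₀ᵦ) = (cₐ − cᵦ)·z
z = ln(0.61/0.72) / (0.5 − 0.817) = -0.1658 / -0.317 = 0.523 km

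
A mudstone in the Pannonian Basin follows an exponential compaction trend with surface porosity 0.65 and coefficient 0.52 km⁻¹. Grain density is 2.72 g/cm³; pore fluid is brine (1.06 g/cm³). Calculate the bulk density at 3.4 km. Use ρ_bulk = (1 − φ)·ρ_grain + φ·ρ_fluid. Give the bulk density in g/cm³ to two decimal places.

2.54 g/cm³

Porosity at depth: φ = 0.65·exp(−0.52×3.4) = 0.65×0.1707 = 0.1109
Bulk density: ρ_b = (1−φ)ρ_g + φ·ρ_f = 0.8891×2.72 + 0.1109×1.06
       = 2.418 + 0.118 = 2.536 g/cm³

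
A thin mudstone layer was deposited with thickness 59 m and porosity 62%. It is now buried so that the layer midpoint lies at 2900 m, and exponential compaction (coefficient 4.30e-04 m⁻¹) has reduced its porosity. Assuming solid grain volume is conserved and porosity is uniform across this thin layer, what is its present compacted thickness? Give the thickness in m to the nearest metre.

Working in km (1 km = 1000 m; c in km⁻¹ = c in m⁻¹ × 1000):
Porosity at 2.9 km: n = 0.62·exp(−0.43×2.9) = 0.1782
Solid-volume conservation: h(1−n) = h₀(1−n₀) ⇒ h = h₀·(1−n₀)/(1−n)
h = 0.059 × (1 − 0.62)/(1 − 0.1782) = 0.059 × 0.4624 = 0.0273 km

27 m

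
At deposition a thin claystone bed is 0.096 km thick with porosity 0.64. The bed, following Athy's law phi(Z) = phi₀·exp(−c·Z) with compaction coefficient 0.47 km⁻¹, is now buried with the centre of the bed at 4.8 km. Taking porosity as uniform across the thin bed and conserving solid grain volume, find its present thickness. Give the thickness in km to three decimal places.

0.037 km

Porosity at 4.8 km: phi = 0.64·exp(−0.47×4.8) = 0.0671
Solid-volume conservation: h(1−phi) = h₀(1−phi₀) ⇒ h = h₀·(1−phi₀)/(1−phi)
h = 0.096 × (1 − 0.64)/(1 − 0.0671) = 0.096 × 0.3859 = 0.0370 km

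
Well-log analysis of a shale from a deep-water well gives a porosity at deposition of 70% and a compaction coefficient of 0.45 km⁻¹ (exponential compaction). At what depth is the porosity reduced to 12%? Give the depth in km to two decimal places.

Invert Athy's law: d = ln(phi₀/phi) / k
d = ln(0.7/0.12) / 0.45 = ln(5.833) / 0.45 = 1.7636 / 0.45 = 3.919 km

3.92 km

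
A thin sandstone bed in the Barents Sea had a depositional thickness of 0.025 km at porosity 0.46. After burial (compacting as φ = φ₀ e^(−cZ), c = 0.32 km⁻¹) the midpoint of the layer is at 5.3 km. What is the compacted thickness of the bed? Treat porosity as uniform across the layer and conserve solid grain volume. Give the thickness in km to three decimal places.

0.015 km

Porosity at 5.3 km: φ = 0.46·exp(−0.32×5.3) = 0.0844
Solid-volume conservation: h(1−φ) = h₀(1−φ₀) ⇒ h = h₀·(1−φ₀)/(1−φ)
h = 0.025 × (1 − 0.46)/(1 − 0.0844) = 0.025 × 0.5898 = 0.0147 km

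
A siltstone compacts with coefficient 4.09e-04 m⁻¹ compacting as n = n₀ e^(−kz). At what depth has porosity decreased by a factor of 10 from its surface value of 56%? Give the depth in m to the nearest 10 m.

Working in km (1 km = 1000 m; k in km⁻¹ = k in m⁻¹ × 1000):
n/n₀ = 1/10 ⇒ exp(−k·z) = 1/10 ⇒ z = ln(10) / k
z = 2.3026 / 0.409 = 5.630 km

5630 m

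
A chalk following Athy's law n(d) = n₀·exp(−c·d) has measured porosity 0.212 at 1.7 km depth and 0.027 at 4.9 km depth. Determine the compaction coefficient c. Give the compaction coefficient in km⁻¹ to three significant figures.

0.644 km⁻¹

Athy: n(d) = n₀ e^(−cd) ⇒ n₁/n₂ = e^{c(d₂−d₁)} ⇒ c = ln(n₁/n₂)/(d₂−d₁)
c = ln(0.212/0.027) / (4.9 − 1.7) = ln(7.852) / 3.2 = 2.0607 / 3.2 = 0.644 km⁻¹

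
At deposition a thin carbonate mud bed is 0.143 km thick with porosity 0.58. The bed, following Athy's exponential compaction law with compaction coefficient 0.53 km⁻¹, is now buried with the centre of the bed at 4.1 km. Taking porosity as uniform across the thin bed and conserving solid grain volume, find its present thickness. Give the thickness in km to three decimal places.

0.064 km

Porosity at 4.1 km: φ = 0.58·exp(−0.53×4.1) = 0.0660
Solid-volume conservation: h(1−φ) = h₀(1−φ₀) ⇒ h = h₀·(1−φ₀)/(1−φ)
h = 0.143 × (1 − 0.58)/(1 − 0.0660) = 0.143 × 0.4497 = 0.0643 km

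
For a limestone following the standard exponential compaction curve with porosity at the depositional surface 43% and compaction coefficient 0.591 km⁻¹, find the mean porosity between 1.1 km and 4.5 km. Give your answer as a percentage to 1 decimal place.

9.7%

⟨phi⟩ = (1/(Z₂−Z₁)) ∫ phi₀ e^(−βZ) dZ = phi₀·(e^(−β·Z₁) − e^(−β·Z₂)) / (β·(Z₂−Z₁))
e^(−0.591×1.1) = 0.5220; e^(−0.591×4.5) = 0.0700
⟨phi⟩ = 0.43 × (0.5220 − 0.0700) / (0.591 × 3.4) = 0.43 × 0.2249 = 0.0967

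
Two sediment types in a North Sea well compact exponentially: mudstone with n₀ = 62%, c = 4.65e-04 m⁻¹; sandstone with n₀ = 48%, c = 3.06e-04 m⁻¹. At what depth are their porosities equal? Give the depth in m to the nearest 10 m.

Working in km (1 km = 1000 m; c in km⁻¹ = c in m⁻¹ × 1000):
Set n₀ₐ e^(−cₐd) = n₀ᵦ e^(−cᵦd) ⇒ ln(n₀ₐ/n₀ᵦ) = (cₐ − cᵦ)·d
d = ln(0.62/0.48) / (0.465 − 0.306) = 0.2559 / 0.159 = 1.610 km

1610 m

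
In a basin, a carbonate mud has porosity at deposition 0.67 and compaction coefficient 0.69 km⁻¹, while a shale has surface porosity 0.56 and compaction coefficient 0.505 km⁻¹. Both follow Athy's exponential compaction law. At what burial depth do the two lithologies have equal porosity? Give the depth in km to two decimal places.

Set phi₀ₐ e^(−cₐd) = phi₀ᵦ e^(−cᵦd) ⇒ ln(phi₀ₐ/phi₀ᵦ) = (cₐ − cᵦ)·d
d = ln(0.67/0.56) / (0.69 − 0.505) = 0.1793 / 0.185 = 0.969 km

0.97 km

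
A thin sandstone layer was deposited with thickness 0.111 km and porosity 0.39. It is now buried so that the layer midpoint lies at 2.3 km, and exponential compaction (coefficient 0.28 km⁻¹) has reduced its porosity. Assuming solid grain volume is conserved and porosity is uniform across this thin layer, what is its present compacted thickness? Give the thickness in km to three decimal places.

Porosity at 2.3 km: phi = 0.39·exp(−0.28×2.3) = 0.2048
Solid-volume conservation: h(1−phi) = h₀(1−phi₀) ⇒ h = h₀·(1−phi₀)/(1−phi)
h = 0.111 × (1 − 0.39)/(1 − 0.2048) = 0.111 × 0.7671 = 0.0852 km

0.085 km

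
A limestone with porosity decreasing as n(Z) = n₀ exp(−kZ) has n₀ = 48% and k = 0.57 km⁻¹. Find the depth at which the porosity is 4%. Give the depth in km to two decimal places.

Invert Athy's law: Z = ln(n₀/n) / k
Z = ln(0.48/0.04) / 0.57 = ln(12) / 0.57 = 2.4849 / 0.57 = 4.359 km

4.36 km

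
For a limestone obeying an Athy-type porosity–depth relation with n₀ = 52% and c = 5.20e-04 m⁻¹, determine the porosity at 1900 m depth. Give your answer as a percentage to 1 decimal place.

19.4%

Working in km (1 km = 1000 m; c in km⁻¹ = c in m⁻¹ × 1000):
n = n₀·exp(−c·z) = 0.52 × exp(−0.52 × 1.9) = 0.52 × exp(−0.988)
  = 0.52 × 0.3723 = 0.1936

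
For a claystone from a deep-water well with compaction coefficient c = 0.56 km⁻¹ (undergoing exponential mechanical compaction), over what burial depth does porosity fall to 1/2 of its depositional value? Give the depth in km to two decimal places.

φ/φ₀ = 1/2 ⇒ exp(−c·Z) = 1/2 ⇒ Z = ln(2) / c
Z = 0.6931 / 0.56 = 1.238 km

1.24 km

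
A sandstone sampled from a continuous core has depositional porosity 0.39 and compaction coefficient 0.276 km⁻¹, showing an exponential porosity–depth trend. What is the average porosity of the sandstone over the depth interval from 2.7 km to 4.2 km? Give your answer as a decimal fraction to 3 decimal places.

0.152

⟨n⟩ = (1/(Z₂−Z₁)) ∫ n₀ e^(−cZ) dZ = n₀·(e^(−c·Z₁) − e^(−c·Z₂)) / (c·(Z₂−Z₁))
e^(−0.276×2.7) = 0.4746; e^(−0.276×4.2) = 0.3137
⟨n⟩ = 0.39 × (0.4746 − 0.3137) / (0.276 × 1.5) = 0.39 × 0.3887 = 0.1516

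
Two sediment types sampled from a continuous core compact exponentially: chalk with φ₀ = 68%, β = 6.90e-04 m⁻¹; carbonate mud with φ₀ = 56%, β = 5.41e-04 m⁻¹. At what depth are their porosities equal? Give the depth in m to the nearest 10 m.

1300 m

Working in km (1 km = 1000 m; β in km⁻¹ = β in m⁻¹ × 1000):
Set φ₀ₐ e^(−βₐz) = φ₀ᵦ e^(−βᵦz) ⇒ ln(φ₀ₐ/φ₀ᵦ) = (βₐ − βᵦ)·z
z = ln(0.68/0.56) / (0.69 − 0.541) = 0.1942 / 0.149 = 1.303 km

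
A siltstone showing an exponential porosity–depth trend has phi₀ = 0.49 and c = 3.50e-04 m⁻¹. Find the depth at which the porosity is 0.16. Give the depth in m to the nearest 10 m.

3200 m

Working in km (1 km = 1000 m; c in km⁻¹ = c in m⁻¹ × 1000):
Invert Athy's law: Z = ln(phi₀/phi) / c
Z = ln(0.49/0.16) / 0.35 = ln(3.062) / 0.35 = 1.1192 / 0.35 = 3.198 km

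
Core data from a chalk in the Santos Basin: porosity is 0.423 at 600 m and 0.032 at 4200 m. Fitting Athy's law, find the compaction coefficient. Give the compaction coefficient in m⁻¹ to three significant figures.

0.000717 m⁻¹

Working in km (1 km = 1000 m; β in km⁻¹ = β in m⁻¹ × 1000):
Athy: φ(d) = φ₀ e^(−βd) ⇒ φ₁/φ₂ = e^{β(d₂−d₁)} ⇒ β = ln(φ₁/φ₂)/(d₂−d₁)
β = ln(0.423/0.032) / (4.2 − 0.6) = ln(13.22) / 3.6 = 2.5816 / 3.6 = 0.7171 km⁻¹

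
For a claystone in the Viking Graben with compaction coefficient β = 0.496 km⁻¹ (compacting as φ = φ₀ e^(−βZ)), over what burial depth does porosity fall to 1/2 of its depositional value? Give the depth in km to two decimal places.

φ/φ₀ = 1/2 ⇒ exp(−β·Z) = 1/2 ⇒ Z = ln(2) / β
Z = 0.6931 / 0.496 = 1.397 km

1.40 km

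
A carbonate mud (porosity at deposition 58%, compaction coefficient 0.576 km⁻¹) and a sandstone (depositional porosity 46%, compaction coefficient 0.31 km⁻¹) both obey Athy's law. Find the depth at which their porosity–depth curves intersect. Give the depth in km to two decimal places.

Set φ₀ₐ e^(−βₐd) = φ₀ᵦ e^(−βᵦd) ⇒ ln(φ₀ₐ/φ₀ᵦ) = (βₐ − βᵦ)·d
d = ln(0.58/0.46) / (0.576 − 0.31) = 0.2318 / 0.266 = 0.871 km

0.87 km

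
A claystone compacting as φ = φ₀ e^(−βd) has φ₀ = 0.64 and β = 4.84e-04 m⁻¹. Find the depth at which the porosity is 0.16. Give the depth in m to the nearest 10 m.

Working in km (1 km = 1000 m; β in km⁻¹ = β in m⁻¹ × 1000):
Invert Athy's law: d = ln(φ₀/φ) / β
d = ln(0.64/0.16) / 0.484 = ln(4) / 0.484 = 1.3863 / 0.484 = 2.864 km

2860 m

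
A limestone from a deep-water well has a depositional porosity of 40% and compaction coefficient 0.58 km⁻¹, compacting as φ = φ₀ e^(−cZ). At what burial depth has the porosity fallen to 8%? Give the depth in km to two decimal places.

2.77 km

Invert Athy's law: Z = ln(φ₀/φ) / c
Z = ln(0.4/0.08) / 0.58 = ln(5) / 0.58 = 1.6094 / 0.58 = 2.775 km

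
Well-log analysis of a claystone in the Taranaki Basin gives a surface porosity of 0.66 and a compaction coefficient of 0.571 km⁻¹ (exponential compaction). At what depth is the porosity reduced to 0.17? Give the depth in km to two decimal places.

2.38 km

Invert Athy's law: z = ln(φ₀/φ) / β
z = ln(0.66/0.17) / 0.571 = ln(3.882) / 0.571 = 1.3564 / 0.571 = 2.376 km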